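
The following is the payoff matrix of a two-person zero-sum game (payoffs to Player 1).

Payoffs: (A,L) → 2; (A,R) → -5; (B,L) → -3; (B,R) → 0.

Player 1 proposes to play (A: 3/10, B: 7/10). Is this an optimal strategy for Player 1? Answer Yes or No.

Against L this mix gives (3/10)·2 + (7/10)·(-3) = -3/2.
Against R this mix gives (3/10)·(-5) + (7/10)·0 = -3/2.
All of Player 2's active replies (L, R) yield -3/2, and no column does worse for Player 1. The mix makes Player 2 indifferent and guarantees -3/2, so it is optimal.

Yes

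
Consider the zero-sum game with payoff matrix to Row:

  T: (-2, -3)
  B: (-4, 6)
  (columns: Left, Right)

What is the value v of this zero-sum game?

Row minima: T → -3, B → -4; maximin = -3.
Column maxima: Left → -2, Right → 6; minimax = -2.
-3 ≠ -2, so there is no saddle point; optimal play is mixed.
Let Row play T with probability p. Expected payoff against Left: (-2)p + (-4)(1−p) = 2p − 4; against Right: (-3)p + 6(1−p) = −9p + 6.
Setting these equal: 2p − 4 = −9p + 6 ⇒ 11p = 10 ⇒ p = 10/11, and the value is (2)·(10/11) − 4 = -24/11.
For Column: with q = P(Left), equating T's and B's payoffs gives q − 3 = −10q + 6 ⇒ q = 9/11.

-24/11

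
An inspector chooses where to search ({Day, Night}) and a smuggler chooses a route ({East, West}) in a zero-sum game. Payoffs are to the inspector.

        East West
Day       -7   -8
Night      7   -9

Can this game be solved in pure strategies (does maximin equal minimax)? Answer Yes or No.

Row minima: Day → -8, Night → -9; maximin = -8.
Column maxima: East → 7, West → -8; minimax = -8.
maximin = minimax = -8, so a saddle point exists.

Yes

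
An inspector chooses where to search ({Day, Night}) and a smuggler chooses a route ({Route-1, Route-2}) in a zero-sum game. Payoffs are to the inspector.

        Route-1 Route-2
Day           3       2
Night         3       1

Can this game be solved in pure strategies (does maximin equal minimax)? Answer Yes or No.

Yes

Row minima: Day → 2, Night → 1; maximin = 2.
Column maxima: Route-1 → 3, Route-2 → 2; minimax = 2.
maximin = minimax = 2, so a saddle point exists.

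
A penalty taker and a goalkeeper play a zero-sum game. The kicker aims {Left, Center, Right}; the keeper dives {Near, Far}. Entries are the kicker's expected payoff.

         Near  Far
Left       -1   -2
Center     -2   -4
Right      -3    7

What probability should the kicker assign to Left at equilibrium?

10/11

Row minima: Left → -2, Center → -4, Right → -3; maximin = -2.
Column maxima: Near → -1, Far → 7; minimax = -1.
-2 ≠ -1, so there is no saddle point; optimal play is mixed.
Center is strictly dominated by Left, so the kicker never plays it.
On the remaining 2×2 (Left, Right vs Near, Far):
Let the kicker play Left with probability p. Expected payoff against Near: (-1)p + (-3)(1−p) = 2p − 3; against Far: (-2)p + 7(1−p) = −9p + 7.
Setting these equal: 2p − 3 = −9p + 7 ⇒ 11p = 10 ⇒ p = 10/11, and the value is (2)·(10/11) − 3 = -13/11.
For the keeper: with q = P(Near), equating Left's and Right's payoffs gives q − 2 = −10q + 7 ⇒ q = 9/11.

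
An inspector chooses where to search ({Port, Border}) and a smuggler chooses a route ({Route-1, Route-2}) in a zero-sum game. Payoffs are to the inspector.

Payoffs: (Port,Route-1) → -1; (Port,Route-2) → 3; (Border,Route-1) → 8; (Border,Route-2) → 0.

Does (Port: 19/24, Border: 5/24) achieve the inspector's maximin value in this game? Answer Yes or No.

No

Against Route-1 this mix gives (19/24)·(-1) + (5/24)·8 = 7/8.
Against Route-2 this mix gives (19/24)·3 + (5/24)·0 = 19/8.
The smuggler will play Route-1, holding the inspector to 7/8. Shifting weight toward the row that does better against Route-1 would raise this floor (the equalizing mix achieves 2 against both Route-1 and Route-2), so the proposed strategy is not optimal.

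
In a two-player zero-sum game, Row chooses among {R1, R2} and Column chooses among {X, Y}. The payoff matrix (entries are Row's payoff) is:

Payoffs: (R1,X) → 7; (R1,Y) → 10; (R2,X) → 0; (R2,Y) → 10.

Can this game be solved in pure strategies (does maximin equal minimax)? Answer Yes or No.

Row minima: R1 → 7, R2 → 0; maximin = 7.
Column maxima: X → 7, Y → 10; minimax = 7.
maximin = minimax = 7, so a saddle point exists.

Yes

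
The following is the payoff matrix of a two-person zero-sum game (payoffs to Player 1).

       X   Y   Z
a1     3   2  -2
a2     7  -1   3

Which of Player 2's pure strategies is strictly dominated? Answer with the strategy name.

Y holds Player 1's payoff strictly below X in every row: 2 < 3, -1 < 7.
So X is strictly dominated for Player 2.

X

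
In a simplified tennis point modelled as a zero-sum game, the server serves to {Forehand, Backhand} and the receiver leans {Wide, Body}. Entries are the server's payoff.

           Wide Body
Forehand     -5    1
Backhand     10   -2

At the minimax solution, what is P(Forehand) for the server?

Row minima: Forehand → -5, Backhand → -2; maximin = -2.
Column maxima: Wide → 10, Body → 1; minimax = 1.
-2 ≠ 1, so there is no saddle point; optimal play is mixed.
Let the server play Forehand with probability p. Expected payoff against Wide: (-5)p + 10(1−p) = −15p + 10; against Body: 1p + (-2)(1−p) = 3p − 2.
Setting these equal: −15p + 10 = 3p − 2 ⇒ −18p = -12 ⇒ p = 2/3, and the value is (-15)·(2/3) + 10 = 0.
For the receiver: with q = P(Wide), equating Forehand's and Backhand's payoffs gives −6q + 1 = 12q − 2 ⇒ q = 1/6.

2/3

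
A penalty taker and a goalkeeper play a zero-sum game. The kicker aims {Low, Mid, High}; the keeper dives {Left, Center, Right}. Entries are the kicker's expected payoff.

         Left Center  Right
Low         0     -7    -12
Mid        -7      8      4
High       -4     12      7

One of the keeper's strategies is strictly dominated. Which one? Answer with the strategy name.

Right holds the kicker's payoff strictly below Center in every row: -12 < -7, 4 < 8, 7 < 12.
So Center is strictly dominated for the keeper.

Center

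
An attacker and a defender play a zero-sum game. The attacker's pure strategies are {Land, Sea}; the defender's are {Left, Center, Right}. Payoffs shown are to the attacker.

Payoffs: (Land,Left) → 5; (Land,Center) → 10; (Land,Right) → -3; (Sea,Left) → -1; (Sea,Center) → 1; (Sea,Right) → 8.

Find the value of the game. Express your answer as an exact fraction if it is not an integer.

37/17

Row minima: Land → -3, Sea → -1; maximin = -1.
Column maxima: Left → 5, Center → 10, Right → 8; minimax = 5.
-1 ≠ 5, so there is no saddle point; optimal play is mixed.
Center is strictly dominated by Left (it gives the attacker strictly more in every row), so the defender never plays it.
On the remaining 2×2 (Land, Sea vs Left, Right):
Let the attacker play Land with probability p. Expected payoff against Left: 5p + (-1)(1−p) = 6p − 1; against Right: (-3)p + 8(1−p) = −11p + 8.
Setting these equal: 6p − 1 = −11p + 8 ⇒ 17p = 9 ⇒ p = 9/17, and the value is (6)·(9/17) − 1 = 37/17.
For the defender: with q = P(Left), equating Land's and Sea's payoffs gives 8q − 3 = −9q + 8 ⇒ q = 11/17.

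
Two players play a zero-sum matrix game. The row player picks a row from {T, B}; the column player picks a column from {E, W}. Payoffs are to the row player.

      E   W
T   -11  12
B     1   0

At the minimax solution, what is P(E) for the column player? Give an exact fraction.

1/2

Row minima: T → -11, B → 0; maximin = 0.
Column maxima: E → 1, W → 12; minimax = 1.
0 ≠ 1, so there is no saddle point; optimal play is mixed.
Let the row player play T with probability p. Expected payoff against E: (-11)p + 1(1−p) = −12p + 1; against W: 12p + 0(1−p) = 12p.
Setting these equal: −12p + 1 = 12p ⇒ −24p = -1 ⇒ p = 1/24, and the value is (-12)·(1/24) + 1 = 1/2.
For the column player: with q = P(E), equating T's and B's payoffs gives −23q + 12 = q ⇒ q = 1/2.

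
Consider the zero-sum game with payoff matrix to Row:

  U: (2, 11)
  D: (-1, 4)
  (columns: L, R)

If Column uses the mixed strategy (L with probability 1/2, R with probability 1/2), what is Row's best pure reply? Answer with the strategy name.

U

Expected payoff of U: (1/2)·2 + (1/2)·11 = 13/2.
Expected payoff of D: (1/2)·(-1) + (1/2)·4 = 3/2.
The largest is 13/2, so Row's best response is U.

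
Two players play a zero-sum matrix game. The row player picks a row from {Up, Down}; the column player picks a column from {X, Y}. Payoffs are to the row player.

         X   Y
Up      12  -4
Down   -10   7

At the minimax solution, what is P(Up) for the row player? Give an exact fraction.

17/33

Row minima: Up → -4, Down → -10; maximin = -4.
Column maxima: X → 12, Y → 7; minimax = 7.
-4 ≠ 7, so there is no saddle point; optimal play is mixed.
Let the row player play Up with probability p. Expected payoff against X: 12p + (-10)(1−p) = 22p − 10; against Y: (-4)p + 7(1−p) = −11p + 7.
Setting these equal: 22p − 10 = −11p + 7 ⇒ 33p = 17 ⇒ p = 17/33, and the value is (22)·(17/33) − 10 = 4/3.
For the column player: with q = P(X), equating Up's and Down's payoffs gives 16q − 4 = −17q + 7 ⇒ q = 1/3.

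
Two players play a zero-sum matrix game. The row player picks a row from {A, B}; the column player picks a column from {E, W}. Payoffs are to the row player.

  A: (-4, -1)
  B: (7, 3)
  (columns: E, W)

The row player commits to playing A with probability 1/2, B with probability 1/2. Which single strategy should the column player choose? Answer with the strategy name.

W

If the column player plays E, the row player's expected payoff is (1/2)·(-4) + (1/2)·7 = 3/2.
If the column player plays W, the row player's expected payoff is (1/2)·(-1) + (1/2)·3 = 1.
The column player minimizes the row player's payoff; the smallest is 1, so the best response is W.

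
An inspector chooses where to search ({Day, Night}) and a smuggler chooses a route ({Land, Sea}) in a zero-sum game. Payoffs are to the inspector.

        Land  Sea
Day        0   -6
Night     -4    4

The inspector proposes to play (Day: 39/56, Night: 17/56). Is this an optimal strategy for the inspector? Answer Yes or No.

Against Land this mix gives (39/56)·0 + (17/56)·(-4) = -17/14.
Against Sea this mix gives (39/56)·(-6) + (17/56)·4 = -83/28.
The smuggler will play Sea, holding the inspector to -83/28. Shifting weight toward the row that does better against Sea would raise this floor (the equalizing mix achieves -12/7 against both Sea and Land), so the proposed strategy is not optimal.

No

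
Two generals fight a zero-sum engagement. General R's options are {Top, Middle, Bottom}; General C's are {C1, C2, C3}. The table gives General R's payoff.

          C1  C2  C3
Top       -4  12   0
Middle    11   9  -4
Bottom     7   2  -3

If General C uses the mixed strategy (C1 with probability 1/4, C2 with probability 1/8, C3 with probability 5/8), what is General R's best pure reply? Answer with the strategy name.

Middle

Expected payoff of Top: (1/4)·(-4) + (1/8)·12 + (5/8)·0 = 1/2.
Expected payoff of Middle: (1/4)·11 + (1/8)·9 + (5/8)·(-4) = 11/8.
Expected payoff of Bottom: (1/4)·7 + (1/8)·2 + (5/8)·(-3) = 1/8.
The largest is 11/8, so General R's best response is Middle.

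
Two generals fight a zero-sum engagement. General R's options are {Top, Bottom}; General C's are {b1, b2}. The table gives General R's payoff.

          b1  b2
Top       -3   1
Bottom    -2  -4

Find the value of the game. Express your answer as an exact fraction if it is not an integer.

-7/3

Row minima: Top → -3, Bottom → -4; maximin = -3.
Column maxima: b1 → -2, b2 → 1; minimax = -2.
-3 ≠ -2, so there is no saddle point; optimal play is mixed.
Let General R play Top with probability p. Expected payoff against b1: (-3)p + (-2)(1−p) = −p − 2; against b2: 1p + (-4)(1−p) = 5p − 4.
Setting these equal: −p − 2 = 5p − 4 ⇒ −6p = -2 ⇒ p = 1/3, and the value is (-1)·(1/3) − 2 = -7/3.
For General C: with q = P(b1), equating Top's and Bottom's payoffs gives −4q + 1 = 2q − 4 ⇒ q = 5/6.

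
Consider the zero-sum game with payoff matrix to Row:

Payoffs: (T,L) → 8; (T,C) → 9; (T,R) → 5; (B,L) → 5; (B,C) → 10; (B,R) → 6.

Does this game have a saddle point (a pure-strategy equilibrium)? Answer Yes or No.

No

Row minima: T → 5, B → 5; maximin = 5.
Column maxima: L → 8, C → 10, R → 6; minimax = 6.
5 ≠ 6, so no pure-strategy equilibrium exists.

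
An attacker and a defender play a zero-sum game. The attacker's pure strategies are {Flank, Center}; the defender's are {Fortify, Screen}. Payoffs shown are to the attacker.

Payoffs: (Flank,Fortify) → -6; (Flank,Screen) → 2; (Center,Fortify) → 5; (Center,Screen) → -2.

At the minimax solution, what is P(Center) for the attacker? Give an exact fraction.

8/15

Row minima: Flank → -6, Center → -2; maximin = -2.
Column maxima: Fortify → 5, Screen → 2; minimax = 2.
-2 ≠ 2, so there is no saddle point; optimal play is mixed.
Let the attacker play Flank with probability p. Expected payoff against Fortify: (-6)p + 5(1−p) = −11p + 5; against Screen: 2p + (-2)(1−p) = 4p − 2.
Setting these equal: −11p + 5 = 4p − 2 ⇒ −15p = -7 ⇒ p = 7/15, and the value is (-11)·(7/15) + 5 = -2/15.
For the defender: with q = P(Fortify), equating Flank's and Center's payoffs gives −8q + 2 = 7q − 2 ⇒ q = 4/15.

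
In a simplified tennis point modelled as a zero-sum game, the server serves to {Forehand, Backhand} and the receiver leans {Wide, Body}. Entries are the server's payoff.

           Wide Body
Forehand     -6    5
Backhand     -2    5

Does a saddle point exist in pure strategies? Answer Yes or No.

Yes

Row minima: Forehand → -6, Backhand → -2; maximin = -2.
Column maxima: Wide → -2, Body → 5; minimax = -2.
maximin = minimax = -2, so a saddle point exists.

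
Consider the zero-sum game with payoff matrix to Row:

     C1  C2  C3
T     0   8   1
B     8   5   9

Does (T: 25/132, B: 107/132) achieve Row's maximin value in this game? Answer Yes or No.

Against C1 this mix gives (25/132)·0 + (107/132)·8 = 214/33.
Against C2 this mix gives (25/132)·8 + (107/132)·5 = 245/44.
Against C3 this mix gives (25/132)·1 + (107/132)·9 = 247/33.
Column will play C2, holding Row to 245/44. Shifting weight toward the row that does better against C2 would raise this floor (the equalizing mix achieves 64/11 against both C2 and C1), so the proposed strategy is not optimal.

No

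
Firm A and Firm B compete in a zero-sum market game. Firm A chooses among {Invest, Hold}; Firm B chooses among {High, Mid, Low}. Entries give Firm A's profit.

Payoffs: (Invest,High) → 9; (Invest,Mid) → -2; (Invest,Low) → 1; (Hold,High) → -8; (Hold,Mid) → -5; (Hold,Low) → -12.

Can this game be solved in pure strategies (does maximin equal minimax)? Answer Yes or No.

Row minima: Invest → -2, Hold → -12; maximin = -2.
Column maxima: High → 9, Mid → -2, Low → 1; minimax = -2.
maximin = minimax = -2, so a saddle point exists.

Yes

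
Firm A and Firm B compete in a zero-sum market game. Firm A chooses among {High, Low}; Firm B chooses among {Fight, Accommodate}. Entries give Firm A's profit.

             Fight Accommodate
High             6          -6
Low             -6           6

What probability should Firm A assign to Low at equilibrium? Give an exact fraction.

Row minima: High → -6, Low → -6; maximin = -6.
Column maxima: Fight → 6, Accommodate → 6; minimax = 6.
-6 ≠ 6, so there is no saddle point; optimal play is mixed.
Let Firm A play High with probability p. Expected payoff against Fight: 6p + (-6)(1−p) = 12p − 6; against Accommodate: (-6)p + 6(1−p) = −12p + 6.
Setting these equal: 12p − 6 = −12p + 6 ⇒ 24p = 12 ⇒ p = 1/2, and the value is (12)·(1/2) − 6 = 0.
For Firm B: with q = P(Fight), equating High's and Low's payoffs gives 12q − 6 = −12q + 6 ⇒ q = 1/2.

1/2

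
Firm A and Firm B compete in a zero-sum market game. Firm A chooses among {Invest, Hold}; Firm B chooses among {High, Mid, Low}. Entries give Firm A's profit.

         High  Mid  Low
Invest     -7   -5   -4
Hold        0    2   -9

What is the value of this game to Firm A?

-21/4

Row minima: Invest → -7, Hold → -9; maximin = -7.
Column maxima: High → 0, Mid → 2, Low → -4; minimax = -4.
-7 ≠ -4, so there is no saddle point; optimal play is mixed.
Mid is strictly dominated by High (it gives Firm A strictly more in every row), so Firm B never plays it.
On the remaining 2×2 (Invest, Hold vs High, Low):
Let Firm A play Invest with probability p. Expected payoff against High: (-7)p + 0(1−p) = −7p; against Low: (-4)p + (-9)(1−p) = 5p − 9.
Setting these equal: −7p = 5p − 9 ⇒ −12p = -9 ⇒ p = 3/4, and the value is (-7)·(3/4) = -21/4.
For Firm B: with q = P(High), equating Invest's and Hold's payoffs gives −3q − 4 = 9q − 9 ⇒ q = 5/12.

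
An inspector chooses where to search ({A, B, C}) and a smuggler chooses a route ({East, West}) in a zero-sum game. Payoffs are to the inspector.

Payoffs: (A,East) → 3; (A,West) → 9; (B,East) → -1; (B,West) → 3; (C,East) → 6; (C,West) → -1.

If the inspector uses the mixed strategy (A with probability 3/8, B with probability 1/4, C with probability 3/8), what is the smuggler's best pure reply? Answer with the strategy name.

East

If the smuggler plays East, the inspector's expected payoff is (3/8)·3 + (1/4)·(-1) + (3/8)·6 = 25/8.
If the smuggler plays West, the inspector's expected payoff is (3/8)·9 + (1/4)·3 + (3/8)·(-1) = 15/4.
The smuggler minimizes the inspector's payoff; the smallest is 25/8, so the best response is East.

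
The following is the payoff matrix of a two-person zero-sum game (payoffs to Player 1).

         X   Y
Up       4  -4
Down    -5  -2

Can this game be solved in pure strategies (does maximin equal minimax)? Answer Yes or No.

No

Row minima: Up → -4, Down → -5; maximin = -4.
Column maxima: X → 4, Y → -2; minimax = -2.
-4 ≠ -2, so no pure-strategy equilibrium exists.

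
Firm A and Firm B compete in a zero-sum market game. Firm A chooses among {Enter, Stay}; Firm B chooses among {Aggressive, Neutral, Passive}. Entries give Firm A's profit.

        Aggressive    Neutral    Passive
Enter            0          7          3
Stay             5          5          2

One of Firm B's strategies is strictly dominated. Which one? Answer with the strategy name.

Neutral

Passive holds Firm A's payoff strictly below Neutral in every row: 3 < 7, 2 < 5.
So Neutral is strictly dominated for Firm B.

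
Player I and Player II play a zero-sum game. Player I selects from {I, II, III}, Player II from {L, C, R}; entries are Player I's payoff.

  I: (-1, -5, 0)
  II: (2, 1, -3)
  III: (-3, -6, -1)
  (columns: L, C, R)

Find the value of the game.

-5/3

Row minima: I → -5, II → -3, III → -6; maximin = -3.
Column maxima: L → 2, C → 1, R → 0; minimax = 0.
-3 ≠ 0, so there is no saddle point; optimal play is mixed.
III is strictly dominated by I, so Player I never plays it.
L is strictly dominated by C (it gives Player I strictly more in every row), so Player II never plays it.
On the remaining 2×2 (I, II vs C, R):
Let Player I play I with probability p. Expected payoff against C: (-5)p + 1(1−p) = −6p + 1; against R: 0p + (-3)(1−p) = 3p − 3.
Setting these equal: −6p + 1 = 3p − 3 ⇒ −9p = -4 ⇒ p = 4/9, and the value is (-6)·(4/9) + 1 = -5/3.
For Player II: with q = P(C), equating I's and II's payoffs gives −5q = 4q − 3 ⇒ q = 1/3.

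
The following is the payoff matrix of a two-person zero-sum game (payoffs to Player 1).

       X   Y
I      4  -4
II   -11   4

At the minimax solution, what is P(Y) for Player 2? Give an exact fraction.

Row minima: I → -4, II → -11; maximin = -4.
Column maxima: X → 4, Y → 4; minimax = 4.
-4 ≠ 4, so there is no saddle point; optimal play is mixed.
Let Player 1 play I with probability p. Expected payoff against X: 4p + (-11)(1−p) = 15p − 11; against Y: (-4)p + 4(1−p) = −8p + 4.
Setting these equal: 15p − 11 = −8p + 4 ⇒ 23p = 15 ⇒ p = 15/23, and the value is (15)·(15/23) − 11 = -28/23.
For Player 2: with q = P(X), equating I's and II's payoffs gives 8q − 4 = −15q + 4 ⇒ q = 8/23.

15/23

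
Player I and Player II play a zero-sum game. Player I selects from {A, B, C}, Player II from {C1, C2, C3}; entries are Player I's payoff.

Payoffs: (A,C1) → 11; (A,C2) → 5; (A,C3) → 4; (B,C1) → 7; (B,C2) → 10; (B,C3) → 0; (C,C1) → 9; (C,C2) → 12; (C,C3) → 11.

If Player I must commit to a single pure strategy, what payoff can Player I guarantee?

9

Row minima: A → 4, B → 0, C → 9.
The best of these is 9.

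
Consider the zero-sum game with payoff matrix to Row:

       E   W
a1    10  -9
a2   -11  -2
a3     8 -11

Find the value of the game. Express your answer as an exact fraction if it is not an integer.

Row minima: a1 → -9, a2 → -11, a3 → -11; maximin = -9.
Column maxima: E → 10, W → -2; minimax = -2.
-9 ≠ -2, so there is no saddle point; optimal play is mixed.
a3 is strictly dominated by a1, so Row never plays it.
On the remaining 2×2 (a1, a2 vs E, W):
Let Row play a1 with probability p. Expected payoff against E: 10p + (-11)(1−p) = 21p − 11; against W: (-9)p + (-2)(1−p) = −7p − 2.
Setting these equal: 21p − 11 = −7p − 2 ⇒ 28p = 9 ⇒ p = 9/28, and the value is (21)·(9/28) − 11 = -17/4.
For Column: with q = P(E), equating a1's and a2's payoffs gives 19q − 9 = −9q − 2 ⇒ q = 1/4.

-17/4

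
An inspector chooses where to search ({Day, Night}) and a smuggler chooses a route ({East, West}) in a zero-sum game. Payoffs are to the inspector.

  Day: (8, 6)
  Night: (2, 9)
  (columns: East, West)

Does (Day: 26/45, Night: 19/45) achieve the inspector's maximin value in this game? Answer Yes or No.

No

Against East this mix gives (26/45)·8 + (19/45)·2 = 82/15.
Against West this mix gives (26/45)·6 + (19/45)·9 = 109/15.
The smuggler will play East, holding the inspector to 82/15. Shifting weight toward the row that does better against East would raise this floor (the equalizing mix achieves 20/3 against both East and West), so the proposed strategy is not optimal.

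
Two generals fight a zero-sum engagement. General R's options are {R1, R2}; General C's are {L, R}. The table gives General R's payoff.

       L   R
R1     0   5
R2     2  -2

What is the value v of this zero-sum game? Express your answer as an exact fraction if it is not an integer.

Row minima: R1 → 0, R2 → -2; maximin = 0.
Column maxima: L → 2, R → 5; minimax = 2.
0 ≠ 2, so there is no saddle point; optimal play is mixed.
Let General R play R1 with probability p. Expected payoff against L: 0p + 2(1−p) = −2p + 2; against R: 5p + (-2)(1−p) = 7p − 2.
Setting these equal: −2p + 2 = 7p − 2 ⇒ −9p = -4 ⇒ p = 4/9, and the value is (-2)·(4/9) + 2 = 10/9.
For General C: with q = P(L), equating R1's and R2's payoffs gives −5q + 5 = 4q − 2 ⇒ q = 7/9.

10/9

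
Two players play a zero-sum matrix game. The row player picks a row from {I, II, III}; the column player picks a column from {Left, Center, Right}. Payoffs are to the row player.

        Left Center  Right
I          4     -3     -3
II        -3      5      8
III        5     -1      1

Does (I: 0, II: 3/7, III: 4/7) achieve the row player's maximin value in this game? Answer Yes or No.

Yes

Against Left this mix gives (3/7)·(-3) + (4/7)·5 = 11/7.
Against Center this mix gives (3/7)·5 + (4/7)·(-1) = 11/7.
Against Right this mix gives (3/7)·8 + (4/7)·1 = 4.
All of the column player's active replies (Left, Center) yield 11/7, and no column does worse for the row player. The mix makes the column player indifferent and guarantees 11/7, so it is optimal.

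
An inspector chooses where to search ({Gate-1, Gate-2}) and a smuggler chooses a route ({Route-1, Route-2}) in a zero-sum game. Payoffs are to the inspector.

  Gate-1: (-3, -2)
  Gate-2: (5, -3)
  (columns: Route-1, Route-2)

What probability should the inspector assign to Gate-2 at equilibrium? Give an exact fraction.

Row minima: Gate-1 → -3, Gate-2 → -3; maximin = -3.
Column maxima: Route-1 → 5, Route-2 → -2; minimax = -2.
-3 ≠ -2, so there is no saddle point; optimal play is mixed.
Let the inspector play Gate-1 with probability p. Expected payoff against Route-1: (-3)p + 5(1−p) = −8p + 5; against Route-2: (-2)p + (-3)(1−p) = p − 3.
Setting these equal: −8p + 5 = p − 3 ⇒ −9p = -8 ⇒ p = 8/9, and the value is (-8)·(8/9) + 5 = -19/9.
For the smuggler: with q = P(Route-1), equating Gate-1's and Gate-2's payoffs gives −q − 2 = 8q − 3 ⇒ q = 1/9.

1/9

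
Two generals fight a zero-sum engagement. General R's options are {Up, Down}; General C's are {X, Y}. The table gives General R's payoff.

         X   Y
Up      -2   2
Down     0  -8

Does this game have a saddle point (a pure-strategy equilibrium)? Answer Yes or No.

No

Row minima: Up → -2, Down → -8; maximin = -2.
Column maxima: X → 0, Y → 2; minimax = 0.
-2 ≠ 0, so no pure-strategy equilibrium exists.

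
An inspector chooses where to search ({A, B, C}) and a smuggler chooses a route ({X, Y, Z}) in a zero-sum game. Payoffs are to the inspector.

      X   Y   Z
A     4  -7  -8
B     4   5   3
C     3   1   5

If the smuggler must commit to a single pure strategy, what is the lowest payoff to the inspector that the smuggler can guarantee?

Column maxima: X → 4, Y → 5, Z → 5.
The smallest of these is 4.

4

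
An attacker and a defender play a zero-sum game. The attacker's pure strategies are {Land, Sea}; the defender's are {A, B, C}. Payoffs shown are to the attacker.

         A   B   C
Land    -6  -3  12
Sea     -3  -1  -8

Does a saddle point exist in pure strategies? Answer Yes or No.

No

Row minima: Land → -6, Sea → -8; maximin = -6.
Column maxima: A → -3, B → -1, C → 12; minimax = -3.
-6 ≠ -3, so no pure-strategy equilibrium exists.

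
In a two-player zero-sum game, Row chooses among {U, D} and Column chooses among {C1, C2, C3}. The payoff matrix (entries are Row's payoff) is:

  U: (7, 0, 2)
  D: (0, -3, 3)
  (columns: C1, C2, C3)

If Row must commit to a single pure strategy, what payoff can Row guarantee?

0

Row minima: U → 0, D → -3.
The best of these is 0.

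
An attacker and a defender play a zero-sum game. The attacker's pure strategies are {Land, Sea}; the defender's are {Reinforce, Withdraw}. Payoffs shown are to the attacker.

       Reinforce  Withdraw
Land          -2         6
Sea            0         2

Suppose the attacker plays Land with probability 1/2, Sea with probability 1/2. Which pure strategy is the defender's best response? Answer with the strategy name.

If the defender plays Reinforce, the attacker's expected payoff is (1/2)·(-2) + (1/2)·0 = -1.
If the defender plays Withdraw, the attacker's expected payoff is (1/2)·6 + (1/2)·2 = 4.
The defender minimizes the attacker's payoff; the smallest is -1, so the best response is Reinforce.

Reinforce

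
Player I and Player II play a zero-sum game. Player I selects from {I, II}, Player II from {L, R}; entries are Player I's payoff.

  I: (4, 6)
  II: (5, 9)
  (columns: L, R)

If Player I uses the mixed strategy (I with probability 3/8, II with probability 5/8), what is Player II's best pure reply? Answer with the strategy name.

If Player II plays L, Player I's expected payoff is (3/8)·4 + (5/8)·5 = 37/8.
If Player II plays R, Player I's expected payoff is (3/8)·6 + (5/8)·9 = 63/8.
Player II minimizes Player I's payoff; the smallest is 37/8, so the best response is L.

L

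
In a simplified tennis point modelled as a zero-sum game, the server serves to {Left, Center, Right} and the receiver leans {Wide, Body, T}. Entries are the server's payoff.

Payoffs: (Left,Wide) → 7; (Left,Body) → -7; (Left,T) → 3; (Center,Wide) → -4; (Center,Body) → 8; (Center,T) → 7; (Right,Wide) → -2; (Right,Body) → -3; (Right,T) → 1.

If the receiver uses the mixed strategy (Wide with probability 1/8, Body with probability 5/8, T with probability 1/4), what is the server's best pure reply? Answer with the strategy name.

Expected payoff of Left: (1/8)·7 + (5/8)·(-7) + (1/4)·3 = -11/4.
Expected payoff of Center: (1/8)·(-4) + (5/8)·8 + (1/4)·7 = 25/4.
Expected payoff of Right: (1/8)·(-2) + (5/8)·(-3) + (1/4)·1 = -15/8.
The largest is 25/4, so the server's best response is Center.

Center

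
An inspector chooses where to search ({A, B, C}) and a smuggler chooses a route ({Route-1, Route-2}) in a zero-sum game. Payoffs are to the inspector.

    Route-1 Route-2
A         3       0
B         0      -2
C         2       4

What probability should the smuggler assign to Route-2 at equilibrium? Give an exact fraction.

Row minima: A → 0, B → -2, C → 2; maximin = 2.
Column maxima: Route-1 → 3, Route-2 → 4; minimax = 3.
2 ≠ 3, so there is no saddle point; optimal play is mixed.
B is strictly dominated by A, so the inspector never plays it.
On the remaining 2×2 (A, C vs Route-1, Route-2):
Let the inspector play A with probability p. Expected payoff against Route-1: 3p + 2(1−p) = p + 2; against Route-2: 0p + 4(1−p) = −4p + 4.
Setting these equal: p + 2 = −4p + 4 ⇒ 5p = 2 ⇒ p = 2/5, and the value is (1)·(2/5) + 2 = 12/5.
For the smuggler: with q = P(Route-1), equating A's and C's payoffs gives 3q = −2q + 4 ⇒ q = 4/5.

1/5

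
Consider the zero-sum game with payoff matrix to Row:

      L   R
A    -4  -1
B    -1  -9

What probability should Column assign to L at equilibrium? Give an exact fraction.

Row minima: A → -4, B → -9; maximin = -4.
Column maxima: L → -1, R → -1; minimax = -1.
-4 ≠ -1, so there is no saddle point; optimal play is mixed.
Let Row play A with probability p. Expected payoff against L: (-4)p + (-1)(1−p) = −3p − 1; against R: (-1)p + (-9)(1−p) = 8p − 9.
Setting these equal: −3p − 1 = 8p − 9 ⇒ −11p = -8 ⇒ p = 8/11, and the value is (-3)·(8/11) − 1 = -35/11.
For Column: with q = P(L), equating A's and B's payoffs gives −3q − 1 = 8q − 9 ⇒ q = 8/11.

8/11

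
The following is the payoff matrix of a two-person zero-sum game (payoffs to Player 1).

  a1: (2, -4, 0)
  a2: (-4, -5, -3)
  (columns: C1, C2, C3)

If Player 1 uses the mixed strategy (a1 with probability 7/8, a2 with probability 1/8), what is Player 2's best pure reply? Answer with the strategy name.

If Player 2 plays C1, Player 1's expected payoff is (7/8)·2 + (1/8)·(-4) = 5/4.
If Player 2 plays C2, Player 1's expected payoff is (7/8)·(-4) + (1/8)·(-5) = -33/8.
If Player 2 plays C3, Player 1's expected payoff is (7/8)·0 + (1/8)·(-3) = -3/8.
Player 2 minimizes Player 1's payoff; the smallest is -33/8, so the best response is C2.

C2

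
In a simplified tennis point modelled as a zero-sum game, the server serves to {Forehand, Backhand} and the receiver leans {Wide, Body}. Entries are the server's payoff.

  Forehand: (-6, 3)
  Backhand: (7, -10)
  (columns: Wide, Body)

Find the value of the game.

-3/2

Row minima: Forehand → -6, Backhand → -10; maximin = -6.
Column maxima: Wide → 7, Body → 3; minimax = 3.
-6 ≠ 3, so there is no saddle point; optimal play is mixed.
Let the server play Forehand with probability p. Expected payoff against Wide: (-6)p + 7(1−p) = −13p + 7; against Body: 3p + (-10)(1−p) = 13p − 10.
Setting these equal: −13p + 7 = 13p − 10 ⇒ −26p = -17 ⇒ p = 17/26, and the value is (-13)·(17/26) + 7 = -3/2.
For the receiver: with q = P(Wide), equating Forehand's and Backhand's payoffs gives −9q + 3 = 17q − 10 ⇒ q = 1/2.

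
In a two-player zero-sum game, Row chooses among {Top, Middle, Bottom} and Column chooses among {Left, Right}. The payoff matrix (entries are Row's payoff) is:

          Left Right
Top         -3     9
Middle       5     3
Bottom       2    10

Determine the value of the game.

22/5

Row minima: Top → -3, Middle → 3, Bottom → 2; maximin = 3.
Column maxima: Left → 5, Right → 10; minimax = 5.
3 ≠ 5, so there is no saddle point; optimal play is mixed.
Top is strictly dominated by Bottom, so Row never plays it.
On the remaining 2×2 (Middle, Bottom vs Left, Right):
Let Row play Middle with probability p. Expected payoff against Left: 5p + 2(1−p) = 3p + 2; against Right: 3p + 10(1−p) = −7p + 10.
Setting these equal: 3p + 2 = −7p + 10 ⇒ 10p = 8 ⇒ p = 4/5, and the value is (3)·(4/5) + 2 = 22/5.
For Column: with q = P(Left), equating Middle's and Bottom's payoffs gives 2q + 3 = −8q + 10 ⇒ q = 7/10.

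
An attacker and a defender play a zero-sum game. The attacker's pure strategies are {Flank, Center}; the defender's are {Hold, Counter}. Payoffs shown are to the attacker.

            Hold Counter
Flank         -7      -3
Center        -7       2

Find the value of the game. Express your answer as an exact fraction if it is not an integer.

Row minima: Flank → -7, Center → -7; maximin = -7.
Column maxima: Hold → -7, Counter → 2; minimax = -7.
Since maximin = minimax = -7, there is a saddle point and the value is -7.

-7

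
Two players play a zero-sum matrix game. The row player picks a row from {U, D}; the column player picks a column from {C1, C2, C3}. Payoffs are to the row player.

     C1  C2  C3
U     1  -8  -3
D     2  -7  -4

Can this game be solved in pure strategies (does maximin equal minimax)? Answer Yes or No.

Yes

Row minima: U → -8, D → -7; maximin = -7.
Column maxima: C1 → 2, C2 → -7, C3 → -3; minimax = -7.
maximin = minimax = -7, so a saddle point exists.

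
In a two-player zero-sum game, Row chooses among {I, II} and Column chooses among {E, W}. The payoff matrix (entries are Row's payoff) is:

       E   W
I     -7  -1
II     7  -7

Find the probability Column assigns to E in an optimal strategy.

Row minima: I → -7, II → -7; maximin = -7.
Column maxima: E → 7, W → -1; minimax = -1.
-7 ≠ -1, so there is no saddle point; optimal play is mixed.
Let Row play I with probability p. Expected payoff against E: (-7)p + 7(1−p) = −14p + 7; against W: (-1)p + (-7)(1−p) = 6p − 7.
Setting these equal: −14p + 7 = 6p − 7 ⇒ −20p = -14 ⇒ p = 7/10, and the value is (-14)·(7/10) + 7 = -14/5.
For Column: with q = P(E), equating I's and II's payoffs gives −6q − 1 = 14q − 7 ⇒ q = 3/10.

3/10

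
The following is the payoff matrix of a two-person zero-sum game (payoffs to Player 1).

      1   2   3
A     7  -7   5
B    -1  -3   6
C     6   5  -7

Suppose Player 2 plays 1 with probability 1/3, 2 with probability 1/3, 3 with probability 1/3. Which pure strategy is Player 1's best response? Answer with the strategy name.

A

Expected payoff of A: (1/3)·7 + (1/3)·(-7) + (1/3)·5 = 5/3.
Expected payoff of B: (1/3)·(-1) + (1/3)·(-3) + (1/3)·6 = 2/3.
Expected payoff of C: (1/3)·6 + (1/3)·5 + (1/3)·(-7) = 4/3.
The largest is 5/3, so Player 1's best response is A.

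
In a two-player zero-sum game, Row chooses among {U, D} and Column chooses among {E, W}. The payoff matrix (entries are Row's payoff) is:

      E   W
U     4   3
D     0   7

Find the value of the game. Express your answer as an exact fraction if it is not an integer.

7/2

Row minima: U → 3, D → 0; maximin = 3.
Column maxima: E → 4, W → 7; minimax = 4.
3 ≠ 4, so there is no saddle point; optimal play is mixed.
Let Row play U with probability p. Expected payoff against E: 4p + 0(1−p) = 4p; against W: 3p + 7(1−p) = −4p + 7.
Setting these equal: 4p = −4p + 7 ⇒ 8p = 7 ⇒ p = 7/8, and the value is (4)·(7/8) = 7/2.
For Column: with q = P(E), equating U's and D's payoffs gives q + 3 = −7q + 7 ⇒ q = 1/2.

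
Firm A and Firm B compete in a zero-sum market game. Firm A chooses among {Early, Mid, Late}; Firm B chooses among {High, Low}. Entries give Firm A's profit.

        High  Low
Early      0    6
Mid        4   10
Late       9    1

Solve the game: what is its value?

43/7

Row minima: Early → 0, Mid → 4, Late → 1; maximin = 4.
Column maxima: High → 9, Low → 10; minimax = 9.
4 ≠ 9, so there is no saddle point; optimal play is mixed.
Early is strictly dominated by Mid, so Firm A never plays it.
On the remaining 2×2 (Mid, Late vs High, Low):
Let Firm A play Mid with probability p. Expected payoff against High: 4p + 9(1−p) = −5p + 9; against Low: 10p + 1(1−p) = 9p + 1.
Setting these equal: −5p + 9 = 9p + 1 ⇒ −14p = -8 ⇒ p = 4/7, and the value is (-5)·(4/7) + 9 = 43/7.
For Firm B: with q = P(High), equating Mid's and Late's payoffs gives −6q + 10 = 8q + 1 ⇒ q = 9/14.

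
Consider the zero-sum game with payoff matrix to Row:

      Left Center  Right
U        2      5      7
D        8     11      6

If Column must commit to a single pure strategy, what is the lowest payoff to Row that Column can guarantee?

Column maxima: Left → 8, Center → 11, Right → 7.
The smallest of these is 7.

7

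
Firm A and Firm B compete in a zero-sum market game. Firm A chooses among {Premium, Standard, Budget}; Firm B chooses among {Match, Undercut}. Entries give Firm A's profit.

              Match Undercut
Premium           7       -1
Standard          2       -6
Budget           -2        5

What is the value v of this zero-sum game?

11/5

Row minima: Premium → -1, Standard → -6, Budget → -2; maximin = -1.
Column maxima: Match → 7, Undercut → 5; minimax = 5.
-1 ≠ 5, so there is no saddle point; optimal play is mixed.
Standard is strictly dominated by Premium, so Firm A never plays it.
On the remaining 2×2 (Premium, Budget vs Match, Undercut):
Let Firm A play Premium with probability p. Expected payoff against Match: 7p + (-2)(1−p) = 9p − 2; against Undercut: (-1)p + 5(1−p) = −6p + 5.
Setting these equal: 9p − 2 = −6p + 5 ⇒ 15p = 7 ⇒ p = 7/15, and the value is (9)·(7/15) − 2 = 11/5.
For Firm B: with q = P(Match), equating Premium's and Budget's payoffs gives 8q − 1 = −7q + 5 ⇒ q = 2/5.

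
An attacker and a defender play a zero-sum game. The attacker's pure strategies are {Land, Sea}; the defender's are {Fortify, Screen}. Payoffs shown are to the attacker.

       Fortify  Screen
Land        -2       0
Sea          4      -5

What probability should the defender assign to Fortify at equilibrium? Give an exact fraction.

5/11

Row minima: Land → -2, Sea → -5; maximin = -2.
Column maxima: Fortify → 4, Screen → 0; minimax = 0.
-2 ≠ 0, so there is no saddle point; optimal play is mixed.
Let the attacker play Land with probability p. Expected payoff against Fortify: (-2)p + 4(1−p) = −6p + 4; against Screen: 0p + (-5)(1−p) = 5p − 5.
Setting these equal: −6p + 4 = 5p − 5 ⇒ −11p = -9 ⇒ p = 9/11, and the value is (-6)·(9/11) + 4 = -10/11.
For the defender: with q = P(Fortify), equating Land's and Sea's payoffs gives −2q = 9q − 5 ⇒ q = 5/11.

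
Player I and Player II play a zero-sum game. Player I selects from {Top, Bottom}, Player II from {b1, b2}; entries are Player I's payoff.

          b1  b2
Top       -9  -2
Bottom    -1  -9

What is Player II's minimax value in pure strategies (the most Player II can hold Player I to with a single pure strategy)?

-2

Column maxima: b1 → -1, b2 → -2.
The smallest of these is -2.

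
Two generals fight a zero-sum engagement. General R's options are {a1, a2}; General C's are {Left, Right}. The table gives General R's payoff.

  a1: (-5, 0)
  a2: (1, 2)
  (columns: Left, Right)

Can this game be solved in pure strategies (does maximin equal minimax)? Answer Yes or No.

Yes

Row minima: a1 → -5, a2 → 1; maximin = 1.
Column maxima: Left → 1, Right → 2; minimax = 1.
maximin = minimax = 1, so a saddle point exists.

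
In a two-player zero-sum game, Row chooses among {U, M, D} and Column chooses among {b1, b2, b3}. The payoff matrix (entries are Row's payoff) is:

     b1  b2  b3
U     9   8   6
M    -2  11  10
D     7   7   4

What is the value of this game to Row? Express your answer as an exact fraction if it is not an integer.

34/5

Row minima: U → 6, M → -2, D → 4; maximin = 6.
Column maxima: b1 → 9, b2 → 11, b3 → 10; minimax = 9.
6 ≠ 9, so there is no saddle point; optimal play is mixed.
D is strictly dominated by U, so Row never plays it.
b2 is strictly dominated by b3 (it gives Row strictly more in every row), so Column never plays it.
On the remaining 2×2 (U, M vs b1, b3):
Let Row play U with probability p. Expected payoff against b1: 9p + (-2)(1−p) = 11p − 2; against b3: 6p + 10(1−p) = −4p + 10.
Setting these equal: 11p − 2 = −4p + 10 ⇒ 15p = 12 ⇒ p = 4/5, and the value is (11)·(4/5) − 2 = 34/5.
For Column: with q = P(b1), equating U's and M's payoffs gives 3q + 6 = −12q + 10 ⇒ q = 4/15.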